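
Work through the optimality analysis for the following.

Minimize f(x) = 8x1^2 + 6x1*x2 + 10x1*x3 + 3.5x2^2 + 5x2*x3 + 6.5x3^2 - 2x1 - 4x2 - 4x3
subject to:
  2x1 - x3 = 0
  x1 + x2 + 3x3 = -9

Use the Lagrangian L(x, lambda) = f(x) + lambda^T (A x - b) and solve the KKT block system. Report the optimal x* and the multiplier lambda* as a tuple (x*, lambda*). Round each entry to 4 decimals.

Form the Lagrangian:
  L(x, lambda) = (1/2) x^T Q x + c^T x + lambda^T (A x - b)
Stationarity (grad_x L = 0): Q x + c + A^T lambda = 0.
Primal feasibility: A x = b.

This gives the KKT block system:
  [ Q   A^T ] [ x     ]   [-c ]
  [ A    0  ] [ lambda ] = [ b ]

Solving the linear system:
  x*      = (-1.3877, 0.7137, -2.7753)
  lambda* = (13.2335, 21.207)
  f(x*)   = 100.9427

x* = (-1.3877, 0.7137, -2.7753), lambda* = (13.2335, 21.207)


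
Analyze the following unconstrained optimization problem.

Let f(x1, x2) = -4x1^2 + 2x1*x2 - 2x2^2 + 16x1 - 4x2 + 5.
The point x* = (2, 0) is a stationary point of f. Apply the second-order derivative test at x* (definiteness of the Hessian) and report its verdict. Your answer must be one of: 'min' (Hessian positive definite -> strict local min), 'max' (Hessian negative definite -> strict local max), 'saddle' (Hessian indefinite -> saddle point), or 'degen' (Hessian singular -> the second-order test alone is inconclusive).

Compute the Hessian H = grad^2 f:
  H = [[-8, 2], [2, -4]]
Verify stationarity: grad f(x*) = H x* + g = (0, 0).
Eigenvalues of H: -8.8284, -3.1716.
Both eigenvalues < 0, so H is negative definite -> x* is a strict local max.

max


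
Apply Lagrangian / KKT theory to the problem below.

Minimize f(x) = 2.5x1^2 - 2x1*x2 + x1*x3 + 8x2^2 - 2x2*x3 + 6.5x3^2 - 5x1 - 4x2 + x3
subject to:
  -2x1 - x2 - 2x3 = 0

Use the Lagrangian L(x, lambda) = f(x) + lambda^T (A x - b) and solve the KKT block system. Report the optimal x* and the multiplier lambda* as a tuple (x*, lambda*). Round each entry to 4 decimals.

Form the Lagrangian:
  L(x, lambda) = (1/2) x^T Q x + c^T x + lambda^T (A x - b)
Stationarity (grad_x L = 0): Q x + c + A^T lambda = 0.
Primal feasibility: A x = b.

This gives the KKT block system:
  [ Q   A^T ] [ x     ]   [-c ]
  [ A    0  ] [ lambda ] = [ b ]

Solving the linear system:
  x*      = (0.3306, 0.1184, -0.3898)
  lambda* = (-1.9868)
  f(x*)   = -1.2582

x* = (0.3306, 0.1184, -0.3898), lambda* = (-1.9868)


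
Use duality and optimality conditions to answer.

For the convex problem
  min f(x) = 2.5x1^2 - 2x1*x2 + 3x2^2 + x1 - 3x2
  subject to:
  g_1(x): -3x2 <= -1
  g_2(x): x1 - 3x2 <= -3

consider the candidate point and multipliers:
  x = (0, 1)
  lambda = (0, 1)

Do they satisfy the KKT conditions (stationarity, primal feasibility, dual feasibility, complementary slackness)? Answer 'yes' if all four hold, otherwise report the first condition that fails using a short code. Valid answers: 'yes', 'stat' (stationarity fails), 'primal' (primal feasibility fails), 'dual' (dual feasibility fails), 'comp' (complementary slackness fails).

Gradient of f: grad f(x) = Q x + c = (-1, 3)
Constraint values g_i(x) = a_i^T x - b_i:
  g_1((0, 1)) = -2
  g_2((0, 1)) = 0
Stationarity residual: grad f(x) + sum_i lambda_i a_i = (0, 0)
  -> stationarity OK
Primal feasibility (all g_i <= 0): OK
Dual feasibility (all lambda_i >= 0): OK
Complementary slackness (lambda_i * g_i(x) = 0 for all i): OK

Verdict: yes, KKT holds.

yes


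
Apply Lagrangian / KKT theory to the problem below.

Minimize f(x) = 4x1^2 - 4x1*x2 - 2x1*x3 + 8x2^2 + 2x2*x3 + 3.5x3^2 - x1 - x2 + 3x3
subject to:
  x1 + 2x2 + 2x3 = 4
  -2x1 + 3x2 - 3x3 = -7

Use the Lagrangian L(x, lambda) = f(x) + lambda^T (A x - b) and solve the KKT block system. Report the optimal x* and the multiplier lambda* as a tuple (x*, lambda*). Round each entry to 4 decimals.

Form the Lagrangian:
  L(x, lambda) = (1/2) x^T Q x + c^T x + lambda^T (A x - b)
Stationarity (grad_x L = 0): Q x + c + A^T lambda = 0.
Primal feasibility: A x = b.

This gives the KKT block system:
  [ Q   A^T ] [ x     ]   [-c ]
  [ A    0  ] [ lambda ] = [ b ]

Solving the linear system:
  x*      = (1.2548, -0.0621, 1.4347)
  lambda* = (-1.5665, 2.4254)
  f(x*)   = 13.1776

x* = (1.2548, -0.0621, 1.4347), lambda* = (-1.5665, 2.4254)


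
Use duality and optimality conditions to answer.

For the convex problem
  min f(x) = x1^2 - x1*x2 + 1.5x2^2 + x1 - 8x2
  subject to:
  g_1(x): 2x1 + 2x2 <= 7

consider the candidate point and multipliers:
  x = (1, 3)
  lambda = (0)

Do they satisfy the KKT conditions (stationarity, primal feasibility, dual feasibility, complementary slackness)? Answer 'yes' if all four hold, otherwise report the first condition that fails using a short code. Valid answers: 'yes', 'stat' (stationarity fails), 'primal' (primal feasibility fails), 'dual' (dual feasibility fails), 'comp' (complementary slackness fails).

Gradient of f: grad f(x) = Q x + c = (0, 0)
Constraint values g_i(x) = a_i^T x - b_i:
  g_1((1, 3)) = 1
Stationarity residual: grad f(x) + sum_i lambda_i a_i = (0, 0)
  -> stationarity OK
Primal feasibility (all g_i <= 0): FAILS
Dual feasibility (all lambda_i >= 0): OK
Complementary slackness (lambda_i * g_i(x) = 0 for all i): OK

Verdict: the first failing condition is primal_feasibility -> primal.

primal


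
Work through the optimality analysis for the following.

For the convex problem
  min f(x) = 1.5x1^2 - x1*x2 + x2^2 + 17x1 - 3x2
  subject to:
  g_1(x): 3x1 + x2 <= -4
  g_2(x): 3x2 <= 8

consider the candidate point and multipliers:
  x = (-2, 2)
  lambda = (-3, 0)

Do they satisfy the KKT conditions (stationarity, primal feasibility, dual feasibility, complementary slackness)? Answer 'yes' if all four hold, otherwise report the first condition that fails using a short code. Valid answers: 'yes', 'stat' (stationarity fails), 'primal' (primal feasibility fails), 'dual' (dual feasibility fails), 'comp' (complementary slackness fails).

Gradient of f: grad f(x) = Q x + c = (9, 3)
Constraint values g_i(x) = a_i^T x - b_i:
  g_1((-2, 2)) = 0
  g_2((-2, 2)) = -2
Stationarity residual: grad f(x) + sum_i lambda_i a_i = (0, 0)
  -> stationarity OK
Primal feasibility (all g_i <= 0): OK
Dual feasibility (all lambda_i >= 0): FAILS
Complementary slackness (lambda_i * g_i(x) = 0 for all i): OK

Verdict: the first failing condition is dual_feasibility -> dual.

dual


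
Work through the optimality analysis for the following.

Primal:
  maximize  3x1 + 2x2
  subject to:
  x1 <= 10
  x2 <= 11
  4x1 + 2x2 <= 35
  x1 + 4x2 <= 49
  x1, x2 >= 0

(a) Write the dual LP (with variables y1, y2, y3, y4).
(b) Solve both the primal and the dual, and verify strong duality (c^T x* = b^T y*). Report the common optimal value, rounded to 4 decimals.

The standard primal-dual pair for 'max c^T x s.t. A x <= b, x >= 0' is:
  Dual:  min b^T y  s.t.  A^T y >= c,  y >= 0.

So the dual LP is:
  minimize  10y1 + 11y2 + 35y3 + 49y4
  subject to:
    y1 + 4y3 + y4 >= 3
    y2 + 2y3 + 4y4 >= 2
    y1, y2, y3, y4 >= 0

Solving the primal: x* = (3.25, 11).
  primal value c^T x* = 31.75.
Solving the dual: y* = (0, 0.5, 0.75, 0).
  dual value b^T y* = 31.75.
Strong duality: c^T x* = b^T y*. Confirmed.

31.75


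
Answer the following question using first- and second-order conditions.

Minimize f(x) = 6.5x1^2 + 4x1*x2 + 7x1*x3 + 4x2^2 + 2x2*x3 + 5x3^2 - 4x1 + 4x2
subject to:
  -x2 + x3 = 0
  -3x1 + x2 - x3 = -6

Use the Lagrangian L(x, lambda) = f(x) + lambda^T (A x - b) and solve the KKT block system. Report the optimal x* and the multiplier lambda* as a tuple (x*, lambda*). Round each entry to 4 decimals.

Form the Lagrangian:
  L(x, lambda) = (1/2) x^T Q x + c^T x + lambda^T (A x - b)
Stationarity (grad_x L = 0): Q x + c + A^T lambda = 0.
Primal feasibility: A x = b.

This gives the KKT block system:
  [ Q   A^T ] [ x     ]   [-c ]
  [ A    0  ] [ lambda ] = [ b ]

Solving the linear system:
  x*      = (2, -1.1818, -1.1818)
  lambda* = (3.1818, 3)
  f(x*)   = 2.6364

x* = (2, -1.1818, -1.1818), lambda* = (3.1818, 3)


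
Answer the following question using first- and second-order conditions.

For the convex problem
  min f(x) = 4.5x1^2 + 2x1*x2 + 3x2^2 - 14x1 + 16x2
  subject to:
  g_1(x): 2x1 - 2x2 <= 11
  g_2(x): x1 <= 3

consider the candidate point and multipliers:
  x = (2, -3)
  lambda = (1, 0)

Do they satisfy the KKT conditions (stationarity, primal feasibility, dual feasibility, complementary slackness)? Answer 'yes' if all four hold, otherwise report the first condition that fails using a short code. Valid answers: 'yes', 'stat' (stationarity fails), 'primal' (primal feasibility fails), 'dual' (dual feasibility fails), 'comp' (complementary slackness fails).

Gradient of f: grad f(x) = Q x + c = (-2, 2)
Constraint values g_i(x) = a_i^T x - b_i:
  g_1((2, -3)) = -1
  g_2((2, -3)) = -1
Stationarity residual: grad f(x) + sum_i lambda_i a_i = (0, 0)
  -> stationarity OK
Primal feasibility (all g_i <= 0): OK
Dual feasibility (all lambda_i >= 0): OK
Complementary slackness (lambda_i * g_i(x) = 0 for all i): FAILS

Verdict: the first failing condition is complementary_slackness -> comp.

comp


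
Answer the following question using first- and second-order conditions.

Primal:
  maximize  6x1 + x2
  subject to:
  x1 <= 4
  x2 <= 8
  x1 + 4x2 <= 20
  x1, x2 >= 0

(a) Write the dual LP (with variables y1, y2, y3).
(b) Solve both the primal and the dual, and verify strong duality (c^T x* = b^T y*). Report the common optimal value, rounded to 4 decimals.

The standard primal-dual pair for 'max c^T x s.t. A x <= b, x >= 0' is:
  Dual:  min b^T y  s.t.  A^T y >= c,  y >= 0.

So the dual LP is:
  minimize  4y1 + 8y2 + 20y3
  subject to:
    y1 + y3 >= 6
    y2 + 4y3 >= 1
    y1, y2, y3 >= 0

Solving the primal: x* = (4, 4).
  primal value c^T x* = 28.
Solving the dual: y* = (5.75, 0, 0.25).
  dual value b^T y* = 28.
Strong duality: c^T x* = b^T y*. Confirmed.

28


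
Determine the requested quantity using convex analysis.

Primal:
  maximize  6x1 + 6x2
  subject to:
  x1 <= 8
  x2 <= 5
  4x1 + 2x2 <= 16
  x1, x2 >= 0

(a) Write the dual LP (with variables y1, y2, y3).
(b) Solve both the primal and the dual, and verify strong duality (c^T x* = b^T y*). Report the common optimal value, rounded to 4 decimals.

The standard primal-dual pair for 'max c^T x s.t. A x <= b, x >= 0' is:
  Dual:  min b^T y  s.t.  A^T y >= c,  y >= 0.

So the dual LP is:
  minimize  8y1 + 5y2 + 16y3
  subject to:
    y1 + 4y3 >= 6
    y2 + 2y3 >= 6
    y1, y2, y3 >= 0

Solving the primal: x* = (1.5, 5).
  primal value c^T x* = 39.
Solving the dual: y* = (0, 3, 1.5).
  dual value b^T y* = 39.
Strong duality: c^T x* = b^T y*. Confirmed.

39


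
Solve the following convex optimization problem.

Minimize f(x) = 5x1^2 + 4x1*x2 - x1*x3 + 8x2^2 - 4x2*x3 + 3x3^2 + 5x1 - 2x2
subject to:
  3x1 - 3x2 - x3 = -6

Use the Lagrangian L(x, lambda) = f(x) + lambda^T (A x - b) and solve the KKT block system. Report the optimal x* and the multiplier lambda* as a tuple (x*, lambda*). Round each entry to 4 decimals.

Form the Lagrangian:
  L(x, lambda) = (1/2) x^T Q x + c^T x + lambda^T (A x - b)
Stationarity (grad_x L = 0): Q x + c + A^T lambda = 0.
Primal feasibility: A x = b.

This gives the KKT block system:
  [ Q   A^T ] [ x     ]   [-c ]
  [ A    0  ] [ lambda ] = [ b ]

Solving the linear system:
  x*      = (-1.0918, 0.7402, 0.5038)
  lambda* = (1.1537)
  f(x*)   = -0.0086

x* = (-1.0918, 0.7402, 0.5038), lambda* = (1.1537)


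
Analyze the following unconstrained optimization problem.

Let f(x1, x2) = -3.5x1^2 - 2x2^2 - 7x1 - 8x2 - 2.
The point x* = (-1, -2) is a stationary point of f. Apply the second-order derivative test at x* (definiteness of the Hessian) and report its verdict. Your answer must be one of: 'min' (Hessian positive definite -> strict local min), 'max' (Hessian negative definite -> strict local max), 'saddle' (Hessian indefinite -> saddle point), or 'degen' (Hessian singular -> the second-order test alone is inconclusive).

Compute the Hessian H = grad^2 f:
  H = [[-7, 0], [0, -4]]
Verify stationarity: grad f(x*) = H x* + g = (0, 0).
Eigenvalues of H: -7, -4.
Both eigenvalues < 0, so H is negative definite -> x* is a strict local max.

max


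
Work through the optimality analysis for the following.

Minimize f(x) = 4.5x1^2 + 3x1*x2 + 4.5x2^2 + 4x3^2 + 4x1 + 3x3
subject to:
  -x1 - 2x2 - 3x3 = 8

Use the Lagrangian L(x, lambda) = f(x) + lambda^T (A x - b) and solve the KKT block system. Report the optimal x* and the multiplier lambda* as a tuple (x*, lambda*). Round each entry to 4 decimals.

Form the Lagrangian:
  L(x, lambda) = (1/2) x^T Q x + c^T x + lambda^T (A x - b)
Stationarity (grad_x L = 0): Q x + c + A^T lambda = 0.
Primal feasibility: A x = b.

This gives the KKT block system:
  [ Q   A^T ] [ x     ]   [-c ]
  [ A    0  ] [ lambda ] = [ b ]

Solving the linear system:
  x*      = (-0.6765, -0.716, -1.9638)
  lambda* = (-4.2368)
  f(x*)   = 12.6486

x* = (-0.6765, -0.716, -1.9638), lambda* = (-4.2368)


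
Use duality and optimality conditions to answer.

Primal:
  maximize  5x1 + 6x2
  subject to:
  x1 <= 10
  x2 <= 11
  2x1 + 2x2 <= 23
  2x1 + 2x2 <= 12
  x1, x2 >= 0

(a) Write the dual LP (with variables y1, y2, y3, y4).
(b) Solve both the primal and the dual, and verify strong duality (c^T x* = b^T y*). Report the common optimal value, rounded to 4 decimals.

The standard primal-dual pair for 'max c^T x s.t. A x <= b, x >= 0' is:
  Dual:  min b^T y  s.t.  A^T y >= c,  y >= 0.

So the dual LP is:
  minimize  10y1 + 11y2 + 23y3 + 12y4
  subject to:
    y1 + 2y3 + 2y4 >= 5
    y2 + 2y3 + 2y4 >= 6
    y1, y2, y3, y4 >= 0

Solving the primal: x* = (0, 6).
  primal value c^T x* = 36.
Solving the dual: y* = (0, 0, 0, 3).
  dual value b^T y* = 36.
Strong duality: c^T x* = b^T y*. Confirmed.

36


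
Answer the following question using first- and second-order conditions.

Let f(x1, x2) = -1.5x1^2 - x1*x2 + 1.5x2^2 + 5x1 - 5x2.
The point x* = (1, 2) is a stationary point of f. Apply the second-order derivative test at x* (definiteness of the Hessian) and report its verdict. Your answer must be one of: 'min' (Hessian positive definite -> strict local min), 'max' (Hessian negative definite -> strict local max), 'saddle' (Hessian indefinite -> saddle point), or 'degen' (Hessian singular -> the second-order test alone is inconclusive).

Compute the Hessian H = grad^2 f:
  H = [[-3, -1], [-1, 3]]
Verify stationarity: grad f(x*) = H x* + g = (0, 0).
Eigenvalues of H: -3.1623, 3.1623.
Eigenvalues have mixed signs, so H is indefinite -> x* is a saddle point.

saddle


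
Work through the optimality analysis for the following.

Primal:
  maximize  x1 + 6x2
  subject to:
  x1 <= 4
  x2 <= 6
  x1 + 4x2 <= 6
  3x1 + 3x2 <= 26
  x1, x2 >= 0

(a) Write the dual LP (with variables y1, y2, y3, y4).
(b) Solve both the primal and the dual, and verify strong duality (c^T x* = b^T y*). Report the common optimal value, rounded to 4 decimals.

The standard primal-dual pair for 'max c^T x s.t. A x <= b, x >= 0' is:
  Dual:  min b^T y  s.t.  A^T y >= c,  y >= 0.

So the dual LP is:
  minimize  4y1 + 6y2 + 6y3 + 26y4
  subject to:
    y1 + y3 + 3y4 >= 1
    y2 + 4y3 + 3y4 >= 6
    y1, y2, y3, y4 >= 0

Solving the primal: x* = (0, 1.5).
  primal value c^T x* = 9.
Solving the dual: y* = (0, 0, 1.5, 0).
  dual value b^T y* = 9.
Strong duality: c^T x* = b^T y*. Confirmed.

9


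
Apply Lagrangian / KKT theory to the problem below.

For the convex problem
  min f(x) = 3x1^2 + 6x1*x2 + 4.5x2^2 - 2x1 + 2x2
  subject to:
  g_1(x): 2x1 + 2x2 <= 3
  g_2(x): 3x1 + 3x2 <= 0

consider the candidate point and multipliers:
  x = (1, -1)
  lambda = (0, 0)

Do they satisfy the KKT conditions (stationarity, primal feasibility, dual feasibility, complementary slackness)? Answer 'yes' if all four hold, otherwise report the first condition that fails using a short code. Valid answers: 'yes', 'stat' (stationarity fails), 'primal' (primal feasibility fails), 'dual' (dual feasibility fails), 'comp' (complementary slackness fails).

Gradient of f: grad f(x) = Q x + c = (-2, -1)
Constraint values g_i(x) = a_i^T x - b_i:
  g_1((1, -1)) = -3
  g_2((1, -1)) = 0
Stationarity residual: grad f(x) + sum_i lambda_i a_i = (-2, -1)
  -> stationarity FAILS
Primal feasibility (all g_i <= 0): OK
Dual feasibility (all lambda_i >= 0): OK
Complementary slackness (lambda_i * g_i(x) = 0 for all i): OK

Verdict: the first failing condition is stationarity -> stat.

stat


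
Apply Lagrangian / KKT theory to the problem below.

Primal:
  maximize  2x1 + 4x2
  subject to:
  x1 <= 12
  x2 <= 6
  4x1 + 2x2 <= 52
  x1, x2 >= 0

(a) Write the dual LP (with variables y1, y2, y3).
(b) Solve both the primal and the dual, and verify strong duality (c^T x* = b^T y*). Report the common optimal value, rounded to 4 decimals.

The standard primal-dual pair for 'max c^T x s.t. A x <= b, x >= 0' is:
  Dual:  min b^T y  s.t.  A^T y >= c,  y >= 0.

So the dual LP is:
  minimize  12y1 + 6y2 + 52y3
  subject to:
    y1 + 4y3 >= 2
    y2 + 2y3 >= 4
    y1, y2, y3 >= 0

Solving the primal: x* = (10, 6).
  primal value c^T x* = 44.
Solving the dual: y* = (0, 3, 0.5).
  dual value b^T y* = 44.
Strong duality: c^T x* = b^T y*. Confirmed.

44


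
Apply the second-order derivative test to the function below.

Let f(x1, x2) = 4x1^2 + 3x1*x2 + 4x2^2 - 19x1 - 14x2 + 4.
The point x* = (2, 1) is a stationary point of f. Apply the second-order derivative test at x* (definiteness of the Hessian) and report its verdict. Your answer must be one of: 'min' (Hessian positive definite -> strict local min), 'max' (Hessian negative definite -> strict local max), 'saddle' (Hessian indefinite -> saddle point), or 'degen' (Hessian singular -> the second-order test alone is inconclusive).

Compute the Hessian H = grad^2 f:
  H = [[8, 3], [3, 8]]
Verify stationarity: grad f(x*) = H x* + g = (0, 0).
Eigenvalues of H: 5, 11.
Both eigenvalues > 0, so H is positive definite -> x* is a strict local min.

min


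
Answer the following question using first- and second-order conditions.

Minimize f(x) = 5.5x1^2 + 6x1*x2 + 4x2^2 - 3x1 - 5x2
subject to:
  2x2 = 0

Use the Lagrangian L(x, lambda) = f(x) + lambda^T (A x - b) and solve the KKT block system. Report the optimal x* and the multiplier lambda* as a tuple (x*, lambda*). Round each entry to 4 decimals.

Form the Lagrangian:
  L(x, lambda) = (1/2) x^T Q x + c^T x + lambda^T (A x - b)
Stationarity (grad_x L = 0): Q x + c + A^T lambda = 0.
Primal feasibility: A x = b.

This gives the KKT block system:
  [ Q   A^T ] [ x     ]   [-c ]
  [ A    0  ] [ lambda ] = [ b ]

Solving the linear system:
  x*      = (0.2727, 0)
  lambda* = (1.6818)
  f(x*)   = -0.4091

x* = (0.2727, 0), lambda* = (1.6818)


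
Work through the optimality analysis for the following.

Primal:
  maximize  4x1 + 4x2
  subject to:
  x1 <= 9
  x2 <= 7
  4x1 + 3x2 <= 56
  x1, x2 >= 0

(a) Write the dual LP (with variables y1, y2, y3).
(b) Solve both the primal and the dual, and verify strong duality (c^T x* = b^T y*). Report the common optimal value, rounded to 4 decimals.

The standard primal-dual pair for 'max c^T x s.t. A x <= b, x >= 0' is:
  Dual:  min b^T y  s.t.  A^T y >= c,  y >= 0.

So the dual LP is:
  minimize  9y1 + 7y2 + 56y3
  subject to:
    y1 + 4y3 >= 4
    y2 + 3y3 >= 4
    y1, y2, y3 >= 0

Solving the primal: x* = (8.75, 7).
  primal value c^T x* = 63.
Solving the dual: y* = (0, 1, 1).
  dual value b^T y* = 63.
Strong duality: c^T x* = b^T y*. Confirmed.

63


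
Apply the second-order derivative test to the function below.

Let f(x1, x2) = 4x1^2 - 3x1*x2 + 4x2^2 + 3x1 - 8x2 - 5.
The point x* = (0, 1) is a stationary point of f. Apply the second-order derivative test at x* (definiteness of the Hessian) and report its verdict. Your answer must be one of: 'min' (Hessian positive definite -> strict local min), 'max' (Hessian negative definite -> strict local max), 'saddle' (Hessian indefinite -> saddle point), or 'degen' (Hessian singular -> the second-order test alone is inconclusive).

Compute the Hessian H = grad^2 f:
  H = [[8, -3], [-3, 8]]
Verify stationarity: grad f(x*) = H x* + g = (0, 0).
Eigenvalues of H: 5, 11.
Both eigenvalues > 0, so H is positive definite -> x* is a strict local min.

min


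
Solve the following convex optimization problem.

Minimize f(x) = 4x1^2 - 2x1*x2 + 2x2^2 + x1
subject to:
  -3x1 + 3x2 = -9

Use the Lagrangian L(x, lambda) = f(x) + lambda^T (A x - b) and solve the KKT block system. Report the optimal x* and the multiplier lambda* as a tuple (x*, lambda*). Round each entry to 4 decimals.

Form the Lagrangian:
  L(x, lambda) = (1/2) x^T Q x + c^T x + lambda^T (A x - b)
Stationarity (grad_x L = 0): Q x + c + A^T lambda = 0.
Primal feasibility: A x = b.

This gives the KKT block system:
  [ Q   A^T ] [ x     ]   [-c ]
  [ A    0  ] [ lambda ] = [ b ]

Solving the linear system:
  x*      = (0.625, -2.375)
  lambda* = (3.5833)
  f(x*)   = 16.4375

x* = (0.625, -2.375), lambda* = (3.5833)


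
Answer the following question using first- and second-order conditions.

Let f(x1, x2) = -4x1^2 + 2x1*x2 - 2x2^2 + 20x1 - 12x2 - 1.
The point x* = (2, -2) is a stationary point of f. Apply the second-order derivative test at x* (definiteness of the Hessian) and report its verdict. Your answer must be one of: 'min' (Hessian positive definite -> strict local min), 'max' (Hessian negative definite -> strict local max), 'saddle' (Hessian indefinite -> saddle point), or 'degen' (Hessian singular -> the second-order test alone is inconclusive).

Compute the Hessian H = grad^2 f:
  H = [[-8, 2], [2, -4]]
Verify stationarity: grad f(x*) = H x* + g = (0, 0).
Eigenvalues of H: -8.8284, -3.1716.
Both eigenvalues < 0, so H is negative definite -> x* is a strict local max.

max


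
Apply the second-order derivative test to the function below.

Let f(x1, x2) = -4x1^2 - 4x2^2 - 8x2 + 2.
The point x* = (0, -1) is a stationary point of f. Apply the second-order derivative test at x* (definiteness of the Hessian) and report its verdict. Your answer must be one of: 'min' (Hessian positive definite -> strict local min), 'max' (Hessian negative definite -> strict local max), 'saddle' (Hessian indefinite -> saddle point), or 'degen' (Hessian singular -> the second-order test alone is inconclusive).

Compute the Hessian H = grad^2 f:
  H = [[-8, 0], [0, -8]]
Verify stationarity: grad f(x*) = H x* + g = (0, 0).
Eigenvalues of H: -8, -8.
Both eigenvalues < 0, so H is negative definite -> x* is a strict local max.

max


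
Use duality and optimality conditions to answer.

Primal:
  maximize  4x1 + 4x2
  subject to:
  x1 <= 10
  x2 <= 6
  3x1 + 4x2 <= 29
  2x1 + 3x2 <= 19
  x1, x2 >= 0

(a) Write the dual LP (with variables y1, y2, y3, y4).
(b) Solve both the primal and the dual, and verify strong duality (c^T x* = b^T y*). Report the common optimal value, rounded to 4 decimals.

The standard primal-dual pair for 'max c^T x s.t. A x <= b, x >= 0' is:
  Dual:  min b^T y  s.t.  A^T y >= c,  y >= 0.

So the dual LP is:
  minimize  10y1 + 6y2 + 29y3 + 19y4
  subject to:
    y1 + 3y3 + 2y4 >= 4
    y2 + 4y3 + 3y4 >= 4
    y1, y2, y3, y4 >= 0

Solving the primal: x* = (9.5, 0).
  primal value c^T x* = 38.
Solving the dual: y* = (0, 0, 0, 2).
  dual value b^T y* = 38.
Strong duality: c^T x* = b^T y*. Confirmed.

38


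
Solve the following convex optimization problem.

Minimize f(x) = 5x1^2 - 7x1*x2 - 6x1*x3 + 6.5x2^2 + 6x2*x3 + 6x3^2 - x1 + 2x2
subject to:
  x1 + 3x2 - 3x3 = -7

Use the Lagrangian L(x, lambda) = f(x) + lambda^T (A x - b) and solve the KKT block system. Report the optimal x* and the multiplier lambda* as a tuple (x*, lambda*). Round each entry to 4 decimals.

Form the Lagrangian:
  L(x, lambda) = (1/2) x^T Q x + c^T x + lambda^T (A x - b)
Stationarity (grad_x L = 0): Q x + c + A^T lambda = 0.
Primal feasibility: A x = b.

This gives the KKT block system:
  [ Q   A^T ] [ x     ]   [-c ]
  [ A    0  ] [ lambda ] = [ b ]

Solving the linear system:
  x*      = (-0.4423, -1.2729, 0.913)
  lambda* = (1.991)
  f(x*)   = 5.9168

x* = (-0.4423, -1.2729, 0.913), lambda* = (1.991)


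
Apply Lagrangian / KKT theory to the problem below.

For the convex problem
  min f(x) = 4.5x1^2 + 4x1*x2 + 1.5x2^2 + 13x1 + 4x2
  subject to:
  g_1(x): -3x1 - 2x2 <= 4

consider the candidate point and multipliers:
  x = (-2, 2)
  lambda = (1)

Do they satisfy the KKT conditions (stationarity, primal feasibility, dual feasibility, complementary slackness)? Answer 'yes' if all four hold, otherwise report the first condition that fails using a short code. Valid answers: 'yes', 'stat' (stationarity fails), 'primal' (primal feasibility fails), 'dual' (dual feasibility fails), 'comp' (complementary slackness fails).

Gradient of f: grad f(x) = Q x + c = (3, 2)
Constraint values g_i(x) = a_i^T x - b_i:
  g_1((-2, 2)) = -2
Stationarity residual: grad f(x) + sum_i lambda_i a_i = (0, 0)
  -> stationarity OK
Primal feasibility (all g_i <= 0): OK
Dual feasibility (all lambda_i >= 0): OK
Complementary slackness (lambda_i * g_i(x) = 0 for all i): FAILS

Verdict: the first failing condition is complementary_slackness -> comp.

comp


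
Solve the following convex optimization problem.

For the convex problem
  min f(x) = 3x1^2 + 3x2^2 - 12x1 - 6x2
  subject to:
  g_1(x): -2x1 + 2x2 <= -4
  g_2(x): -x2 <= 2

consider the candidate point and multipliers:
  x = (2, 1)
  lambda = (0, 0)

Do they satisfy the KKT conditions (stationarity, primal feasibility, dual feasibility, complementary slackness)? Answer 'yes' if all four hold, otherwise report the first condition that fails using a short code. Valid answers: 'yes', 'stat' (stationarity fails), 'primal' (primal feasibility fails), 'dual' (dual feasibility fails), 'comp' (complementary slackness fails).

Gradient of f: grad f(x) = Q x + c = (0, 0)
Constraint values g_i(x) = a_i^T x - b_i:
  g_1((2, 1)) = 2
  g_2((2, 1)) = -3
Stationarity residual: grad f(x) + sum_i lambda_i a_i = (0, 0)
  -> stationarity OK
Primal feasibility (all g_i <= 0): FAILS
Dual feasibility (all lambda_i >= 0): OK
Complementary slackness (lambda_i * g_i(x) = 0 for all i): OK

Verdict: the first failing condition is primal_feasibility -> primal.

primal


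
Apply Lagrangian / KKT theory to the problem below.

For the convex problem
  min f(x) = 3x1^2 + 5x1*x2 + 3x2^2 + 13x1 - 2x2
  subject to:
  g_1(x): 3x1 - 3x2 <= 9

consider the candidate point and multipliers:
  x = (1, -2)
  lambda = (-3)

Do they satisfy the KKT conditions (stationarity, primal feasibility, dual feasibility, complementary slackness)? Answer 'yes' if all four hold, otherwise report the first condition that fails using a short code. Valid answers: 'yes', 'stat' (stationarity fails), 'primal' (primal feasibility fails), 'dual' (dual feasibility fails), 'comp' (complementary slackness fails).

Gradient of f: grad f(x) = Q x + c = (9, -9)
Constraint values g_i(x) = a_i^T x - b_i:
  g_1((1, -2)) = 0
Stationarity residual: grad f(x) + sum_i lambda_i a_i = (0, 0)
  -> stationarity OK
Primal feasibility (all g_i <= 0): OK
Dual feasibility (all lambda_i >= 0): FAILS
Complementary slackness (lambda_i * g_i(x) = 0 for all i): OK

Verdict: the first failing condition is dual_feasibility -> dual.

dual


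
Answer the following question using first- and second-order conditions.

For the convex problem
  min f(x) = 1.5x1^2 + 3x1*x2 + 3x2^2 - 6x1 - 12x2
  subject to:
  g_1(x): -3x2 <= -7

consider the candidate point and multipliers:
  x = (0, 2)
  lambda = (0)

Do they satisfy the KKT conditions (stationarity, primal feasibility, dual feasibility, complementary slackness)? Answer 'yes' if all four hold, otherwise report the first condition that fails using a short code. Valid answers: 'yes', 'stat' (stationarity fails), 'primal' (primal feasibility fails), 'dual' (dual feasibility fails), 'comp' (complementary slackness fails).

Gradient of f: grad f(x) = Q x + c = (0, 0)
Constraint values g_i(x) = a_i^T x - b_i:
  g_1((0, 2)) = 1
Stationarity residual: grad f(x) + sum_i lambda_i a_i = (0, 0)
  -> stationarity OK
Primal feasibility (all g_i <= 0): FAILS
Dual feasibility (all lambda_i >= 0): OK
Complementary slackness (lambda_i * g_i(x) = 0 for all i): OK

Verdict: the first failing condition is primal_feasibility -> primal.

primal


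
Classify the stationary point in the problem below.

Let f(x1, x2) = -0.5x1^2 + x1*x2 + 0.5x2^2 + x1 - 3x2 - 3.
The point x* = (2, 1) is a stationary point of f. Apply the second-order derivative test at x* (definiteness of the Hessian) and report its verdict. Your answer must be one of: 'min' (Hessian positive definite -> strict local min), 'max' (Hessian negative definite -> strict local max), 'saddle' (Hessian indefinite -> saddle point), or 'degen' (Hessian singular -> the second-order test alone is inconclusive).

Compute the Hessian H = grad^2 f:
  H = [[-1, 1], [1, 1]]
Verify stationarity: grad f(x*) = H x* + g = (0, 0).
Eigenvalues of H: -1.4142, 1.4142.
Eigenvalues have mixed signs, so H is indefinite -> x* is a saddle point.

saddle


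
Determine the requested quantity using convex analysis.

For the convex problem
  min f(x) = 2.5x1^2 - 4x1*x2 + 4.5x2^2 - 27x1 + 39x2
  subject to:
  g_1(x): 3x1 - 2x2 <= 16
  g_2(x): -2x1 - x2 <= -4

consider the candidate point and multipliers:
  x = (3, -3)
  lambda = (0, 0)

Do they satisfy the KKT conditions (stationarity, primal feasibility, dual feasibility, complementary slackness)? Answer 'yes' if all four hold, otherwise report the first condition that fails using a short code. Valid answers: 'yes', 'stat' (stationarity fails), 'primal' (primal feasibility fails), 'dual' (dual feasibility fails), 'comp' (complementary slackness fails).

Gradient of f: grad f(x) = Q x + c = (0, 0)
Constraint values g_i(x) = a_i^T x - b_i:
  g_1((3, -3)) = -1
  g_2((3, -3)) = 1
Stationarity residual: grad f(x) + sum_i lambda_i a_i = (0, 0)
  -> stationarity OK
Primal feasibility (all g_i <= 0): FAILS
Dual feasibility (all lambda_i >= 0): OK
Complementary slackness (lambda_i * g_i(x) = 0 for all i): OK

Verdict: the first failing condition is primal_feasibility -> primal.

primal


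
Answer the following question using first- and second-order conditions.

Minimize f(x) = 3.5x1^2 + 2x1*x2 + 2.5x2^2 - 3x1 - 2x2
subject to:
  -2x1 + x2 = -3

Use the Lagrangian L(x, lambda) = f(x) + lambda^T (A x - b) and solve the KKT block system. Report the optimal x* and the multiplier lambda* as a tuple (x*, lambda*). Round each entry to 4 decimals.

Form the Lagrangian:
  L(x, lambda) = (1/2) x^T Q x + c^T x + lambda^T (A x - b)
Stationarity (grad_x L = 0): Q x + c + A^T lambda = 0.
Primal feasibility: A x = b.

This gives the KKT block system:
  [ Q   A^T ] [ x     ]   [-c ]
  [ A    0  ] [ lambda ] = [ b ]

Solving the linear system:
  x*      = (1.2286, -0.5429)
  lambda* = (2.2571)
  f(x*)   = 2.0857

x* = (1.2286, -0.5429), lambda* = (2.2571)


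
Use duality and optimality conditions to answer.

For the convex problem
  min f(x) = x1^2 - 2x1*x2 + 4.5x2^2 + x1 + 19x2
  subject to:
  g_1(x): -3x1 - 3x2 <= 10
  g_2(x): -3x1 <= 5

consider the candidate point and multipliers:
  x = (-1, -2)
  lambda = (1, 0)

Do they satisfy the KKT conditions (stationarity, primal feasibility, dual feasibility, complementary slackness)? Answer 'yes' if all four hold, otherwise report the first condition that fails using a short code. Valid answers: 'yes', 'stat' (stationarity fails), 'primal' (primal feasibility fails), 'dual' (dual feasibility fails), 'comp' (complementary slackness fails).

Gradient of f: grad f(x) = Q x + c = (3, 3)
Constraint values g_i(x) = a_i^T x - b_i:
  g_1((-1, -2)) = -1
  g_2((-1, -2)) = -2
Stationarity residual: grad f(x) + sum_i lambda_i a_i = (0, 0)
  -> stationarity OK
Primal feasibility (all g_i <= 0): OK
Dual feasibility (all lambda_i >= 0): OK
Complementary slackness (lambda_i * g_i(x) = 0 for all i): FAILS

Verdict: the first failing condition is complementary_slackness -> comp.

comp


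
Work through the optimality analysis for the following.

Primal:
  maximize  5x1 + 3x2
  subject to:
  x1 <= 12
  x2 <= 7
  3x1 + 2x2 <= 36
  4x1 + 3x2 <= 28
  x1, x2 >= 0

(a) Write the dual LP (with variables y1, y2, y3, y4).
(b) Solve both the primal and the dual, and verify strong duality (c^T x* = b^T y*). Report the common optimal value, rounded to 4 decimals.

The standard primal-dual pair for 'max c^T x s.t. A x <= b, x >= 0' is:
  Dual:  min b^T y  s.t.  A^T y >= c,  y >= 0.

So the dual LP is:
  minimize  12y1 + 7y2 + 36y3 + 28y4
  subject to:
    y1 + 3y3 + 4y4 >= 5
    y2 + 2y3 + 3y4 >= 3
    y1, y2, y3, y4 >= 0

Solving the primal: x* = (7, 0).
  primal value c^T x* = 35.
Solving the dual: y* = (0, 0, 0, 1.25).
  dual value b^T y* = 35.
Strong duality: c^T x* = b^T y*. Confirmed.

35


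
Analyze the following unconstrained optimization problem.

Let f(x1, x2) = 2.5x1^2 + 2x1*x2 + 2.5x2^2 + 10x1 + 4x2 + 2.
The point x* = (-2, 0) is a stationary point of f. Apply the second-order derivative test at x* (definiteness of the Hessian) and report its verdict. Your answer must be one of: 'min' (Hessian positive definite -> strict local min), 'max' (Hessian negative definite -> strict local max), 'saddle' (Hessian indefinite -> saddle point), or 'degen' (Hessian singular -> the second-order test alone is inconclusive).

Compute the Hessian H = grad^2 f:
  H = [[5, 2], [2, 5]]
Verify stationarity: grad f(x*) = H x* + g = (0, 0).
Eigenvalues of H: 3, 7.
Both eigenvalues > 0, so H is positive definite -> x* is a strict local min.

min


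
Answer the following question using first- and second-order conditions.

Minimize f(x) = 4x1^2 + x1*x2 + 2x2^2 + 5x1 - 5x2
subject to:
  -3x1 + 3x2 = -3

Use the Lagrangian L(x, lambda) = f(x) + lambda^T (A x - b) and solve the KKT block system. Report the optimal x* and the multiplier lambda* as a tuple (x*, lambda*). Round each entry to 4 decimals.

Form the Lagrangian:
  L(x, lambda) = (1/2) x^T Q x + c^T x + lambda^T (A x - b)
Stationarity (grad_x L = 0): Q x + c + A^T lambda = 0.
Primal feasibility: A x = b.

This gives the KKT block system:
  [ Q   A^T ] [ x     ]   [-c ]
  [ A    0  ] [ lambda ] = [ b ]

Solving the linear system:
  x*      = (0.3571, -0.6429)
  lambda* = (2.4048)
  f(x*)   = 6.1071

x* = (0.3571, -0.6429), lambda* = (2.4048)


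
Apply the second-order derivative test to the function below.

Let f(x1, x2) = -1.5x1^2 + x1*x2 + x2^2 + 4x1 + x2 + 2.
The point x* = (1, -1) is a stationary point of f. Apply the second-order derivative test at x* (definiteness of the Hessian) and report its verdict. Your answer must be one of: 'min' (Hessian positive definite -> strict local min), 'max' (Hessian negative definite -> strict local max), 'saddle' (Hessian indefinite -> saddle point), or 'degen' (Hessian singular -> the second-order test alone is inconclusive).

Compute the Hessian H = grad^2 f:
  H = [[-3, 1], [1, 2]]
Verify stationarity: grad f(x*) = H x* + g = (0, 0).
Eigenvalues of H: -3.1926, 2.1926.
Eigenvalues have mixed signs, so H is indefinite -> x* is a saddle point.

saddle


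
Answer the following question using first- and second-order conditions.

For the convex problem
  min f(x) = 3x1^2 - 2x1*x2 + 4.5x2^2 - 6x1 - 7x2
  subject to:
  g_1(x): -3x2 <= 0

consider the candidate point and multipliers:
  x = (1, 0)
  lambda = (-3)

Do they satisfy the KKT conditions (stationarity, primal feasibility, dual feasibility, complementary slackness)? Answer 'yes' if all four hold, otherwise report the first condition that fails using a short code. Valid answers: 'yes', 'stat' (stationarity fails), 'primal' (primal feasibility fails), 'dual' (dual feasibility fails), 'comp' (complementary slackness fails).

Gradient of f: grad f(x) = Q x + c = (0, -9)
Constraint values g_i(x) = a_i^T x - b_i:
  g_1((1, 0)) = 0
Stationarity residual: grad f(x) + sum_i lambda_i a_i = (0, 0)
  -> stationarity OK
Primal feasibility (all g_i <= 0): OK
Dual feasibility (all lambda_i >= 0): FAILS
Complementary slackness (lambda_i * g_i(x) = 0 for all i): OK

Verdict: the first failing condition is dual_feasibility -> dual.

dual


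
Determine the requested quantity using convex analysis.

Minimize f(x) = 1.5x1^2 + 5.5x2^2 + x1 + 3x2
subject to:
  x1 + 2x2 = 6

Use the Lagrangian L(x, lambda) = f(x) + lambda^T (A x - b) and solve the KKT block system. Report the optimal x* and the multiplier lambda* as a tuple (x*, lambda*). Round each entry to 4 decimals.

Form the Lagrangian:
  L(x, lambda) = (1/2) x^T Q x + c^T x + lambda^T (A x - b)
Stationarity (grad_x L = 0): Q x + c + A^T lambda = 0.
Primal feasibility: A x = b.

This gives the KKT block system:
  [ Q   A^T ] [ x     ]   [-c ]
  [ A    0  ] [ lambda ] = [ b ]

Solving the linear system:
  x*      = (2.9565, 1.5217)
  lambda* = (-9.8696)
  f(x*)   = 33.3696

x* = (2.9565, 1.5217), lambda* = (-9.8696)


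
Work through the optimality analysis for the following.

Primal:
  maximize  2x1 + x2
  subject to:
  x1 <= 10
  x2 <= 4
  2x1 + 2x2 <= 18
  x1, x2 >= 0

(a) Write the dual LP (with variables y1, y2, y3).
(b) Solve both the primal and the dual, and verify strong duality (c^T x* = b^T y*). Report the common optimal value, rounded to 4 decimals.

The standard primal-dual pair for 'max c^T x s.t. A x <= b, x >= 0' is:
  Dual:  min b^T y  s.t.  A^T y >= c,  y >= 0.

So the dual LP is:
  minimize  10y1 + 4y2 + 18y3
  subject to:
    y1 + 2y3 >= 2
    y2 + 2y3 >= 1
    y1, y2, y3 >= 0

Solving the primal: x* = (9, 0).
  primal value c^T x* = 18.
Solving the dual: y* = (0, 0, 1).
  dual value b^T y* = 18.
Strong duality: c^T x* = b^T y*. Confirmed.

18


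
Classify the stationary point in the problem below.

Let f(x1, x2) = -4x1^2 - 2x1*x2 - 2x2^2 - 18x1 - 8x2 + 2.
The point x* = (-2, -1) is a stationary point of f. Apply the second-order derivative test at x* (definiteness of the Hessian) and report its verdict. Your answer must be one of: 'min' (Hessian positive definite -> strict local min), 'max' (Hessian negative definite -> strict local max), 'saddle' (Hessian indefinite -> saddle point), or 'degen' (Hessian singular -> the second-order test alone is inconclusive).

Compute the Hessian H = grad^2 f:
  H = [[-8, -2], [-2, -4]]
Verify stationarity: grad f(x*) = H x* + g = (0, 0).
Eigenvalues of H: -8.8284, -3.1716.
Both eigenvalues < 0, so H is negative definite -> x* is a strict local max.

max


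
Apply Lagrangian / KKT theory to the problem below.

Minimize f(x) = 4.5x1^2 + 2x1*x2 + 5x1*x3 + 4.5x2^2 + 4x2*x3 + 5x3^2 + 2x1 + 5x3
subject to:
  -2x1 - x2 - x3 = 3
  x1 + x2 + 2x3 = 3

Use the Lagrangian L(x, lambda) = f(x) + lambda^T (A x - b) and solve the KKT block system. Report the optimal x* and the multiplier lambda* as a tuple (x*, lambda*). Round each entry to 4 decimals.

Form the Lagrangian:
  L(x, lambda) = (1/2) x^T Q x + c^T x + lambda^T (A x - b)
Stationarity (grad_x L = 0): Q x + c + A^T lambda = 0.
Primal feasibility: A x = b.

This gives the KKT block system:
  [ Q   A^T ] [ x     ]   [-c ]
  [ A    0  ] [ lambda ] = [ b ]

Solving the linear system:
  x*      = (-2.8919, -0.3243, 3.1081)
  lambda* = (-12.8649, -16.5946)
  f(x*)   = 49.0676

x* = (-2.8919, -0.3243, 3.1081), lambda* = (-12.8649, -16.5946)


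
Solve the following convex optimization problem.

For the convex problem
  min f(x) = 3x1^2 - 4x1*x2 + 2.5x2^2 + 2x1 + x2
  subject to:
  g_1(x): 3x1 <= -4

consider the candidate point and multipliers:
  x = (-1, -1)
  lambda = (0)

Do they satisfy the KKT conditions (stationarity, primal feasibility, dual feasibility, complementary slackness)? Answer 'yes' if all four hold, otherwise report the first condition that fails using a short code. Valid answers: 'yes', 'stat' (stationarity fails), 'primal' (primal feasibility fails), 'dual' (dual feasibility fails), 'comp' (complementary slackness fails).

Gradient of f: grad f(x) = Q x + c = (0, 0)
Constraint values g_i(x) = a_i^T x - b_i:
  g_1((-1, -1)) = 1
Stationarity residual: grad f(x) + sum_i lambda_i a_i = (0, 0)
  -> stationarity OK
Primal feasibility (all g_i <= 0): FAILS
Dual feasibility (all lambda_i >= 0): OK
Complementary slackness (lambda_i * g_i(x) = 0 for all i): OK

Verdict: the first failing condition is primal_feasibility -> primal.

primal


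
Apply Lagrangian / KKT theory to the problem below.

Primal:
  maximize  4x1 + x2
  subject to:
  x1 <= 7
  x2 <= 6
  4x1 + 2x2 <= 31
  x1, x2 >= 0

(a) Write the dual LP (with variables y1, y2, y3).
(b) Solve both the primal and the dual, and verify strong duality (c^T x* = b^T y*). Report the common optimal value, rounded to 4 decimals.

The standard primal-dual pair for 'max c^T x s.t. A x <= b, x >= 0' is:
  Dual:  min b^T y  s.t.  A^T y >= c,  y >= 0.

So the dual LP is:
  minimize  7y1 + 6y2 + 31y3
  subject to:
    y1 + 4y3 >= 4
    y2 + 2y3 >= 1
    y1, y2, y3 >= 0

Solving the primal: x* = (7, 1.5).
  primal value c^T x* = 29.5.
Solving the dual: y* = (2, 0, 0.5).
  dual value b^T y* = 29.5.
Strong duality: c^T x* = b^T y*. Confirmed.

29.5
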